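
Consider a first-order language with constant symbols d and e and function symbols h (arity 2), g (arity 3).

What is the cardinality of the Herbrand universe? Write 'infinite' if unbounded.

infinite

The signature has at least one function symbol (h, arity 2) and at least one constant (d).
Iterating h gives infinitely many distinct ground terms: d, h(d, d), h(h(d, d), h(d, d)), ...
So the Herbrand universe is infinite.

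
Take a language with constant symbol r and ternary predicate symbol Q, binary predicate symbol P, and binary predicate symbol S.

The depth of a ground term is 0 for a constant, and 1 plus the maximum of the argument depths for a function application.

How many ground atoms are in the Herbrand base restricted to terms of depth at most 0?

3

First count ground terms of depth ≤ 0.
With no function symbols every ground term is a constant, so there is exactly 1 ground term at every depth bound.
N_0 = 1
Explicitly: r.
So |H| = 1.
For each predicate symbol, the number of ground atoms is |H| raised to its arity; summing:
  Q: 1^3 = 1;  P: 1^2 = 1;  S: 1^2 = 1
Total ground atoms: 1 + 1 + 1 = 3.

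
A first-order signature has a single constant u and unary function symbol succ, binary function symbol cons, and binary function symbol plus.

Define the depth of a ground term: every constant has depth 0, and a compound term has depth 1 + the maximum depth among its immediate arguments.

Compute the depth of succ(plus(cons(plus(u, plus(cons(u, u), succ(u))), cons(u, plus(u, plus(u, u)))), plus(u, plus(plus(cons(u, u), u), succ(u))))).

6

depth(cons(u, u)) = 1 + max(0, 0) = 1
depth(succ(u)) = 1 + depth(u) = 1 + 0 = 1
depth(plus(cons(u, u), succ(u))) = 1 + max(1, 1) = 2
depth(plus(u, plus(cons(u, u), succ(u)))) = 1 + max(0, 2) = 3
depth(plus(u, u)) = 1 + max(0, 0) = 1
depth(plus(u, plus(u, u))) = 1 + max(0, 1) = 2
depth(cons(u, plus(u, plus(u, u)))) = 1 + max(0, 2) = 3
depth(cons(plus(u, plus(cons(u, u), succ(u))), cons(u, plus(u, plus(u, u))))) = 1 + max(3, 3) = 4
depth(plus(cons(u, u), u)) = 1 + max(1, 0) = 2
depth(plus(plus(cons(u, u), u), succ(u))) = 1 + max(2, 1) = 3
depth(plus(u, plus(plus(cons(u, u), u), succ(u)))) = 1 + max(0, 3) = 4
depth(plus(cons(plus(u, plus(cons(u, u), succ(u))), cons(u, plus(u, plus(u, u)))), plus(u, plus(plus(cons(u, u), u), succ(u))))) = 1 + max(4, 4) = 5
depth(succ(plus(cons(plus(u, plus(cons(u, u), succ(u))), cons(u, plus(u, plus(u, u)))), plus(u, plus(plus(cons(u, u), u), succ(u)))))) = 1 + depth(plus(cons(plus(u, plus(cons(u, u), succ(u))), cons(u, plus(u, plus(u, u)))), plus(u, plus(plus(cons(u, u), u), succ(u))))) = 1 + 5 = 6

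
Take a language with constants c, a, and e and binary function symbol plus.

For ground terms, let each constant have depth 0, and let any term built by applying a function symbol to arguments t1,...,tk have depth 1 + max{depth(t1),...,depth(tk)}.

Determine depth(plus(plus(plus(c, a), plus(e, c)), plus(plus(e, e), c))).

depth(plus(c, a)) = 1 + max(0, 0) = 1
depth(plus(e, c)) = 1 + max(0, 0) = 1
depth(plus(plus(c, a), plus(e, c))) = 1 + max(1, 1) = 2
depth(plus(e, e)) = 1 + max(0, 0) = 1
depth(plus(plus(e, e), c)) = 1 + max(1, 0) = 2
depth(plus(plus(plus(c, a), plus(e, c)), plus(plus(e, e), c))) = 1 + max(2, 2) = 3

3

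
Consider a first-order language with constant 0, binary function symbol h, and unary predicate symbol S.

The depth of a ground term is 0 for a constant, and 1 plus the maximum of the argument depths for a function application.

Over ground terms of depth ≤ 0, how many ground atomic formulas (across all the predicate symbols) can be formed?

1

First count ground terms of depth ≤ 0.
Write N_k for the number of ground terms of depth ≤ k. A term of depth ≤ k is either a constant or a function symbol applied to arguments of depth ≤ k−1, so N_k = 1 + N_{k-1}^2.
N_0 = 1
Explicitly: 0.
So |H| = 1.
A ground atom is a predicate applied to a tuple of terms from H, so the count is the sum over predicates of |H|^arity:
  S: 1
Total ground atoms: 1.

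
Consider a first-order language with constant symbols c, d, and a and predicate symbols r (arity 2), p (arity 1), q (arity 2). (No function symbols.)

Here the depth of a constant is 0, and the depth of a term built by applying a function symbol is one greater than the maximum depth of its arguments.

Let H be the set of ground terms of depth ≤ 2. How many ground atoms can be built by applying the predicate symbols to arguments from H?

First count ground terms of depth ≤ 2.
With no function symbols every ground term is a constant, so there are exactly 3 ground terms at every depth bound.
N_0 = 3
N_1 = 3
N_2 = 3
Explicitly: c, d, a.
So |H| = 3.
For each predicate symbol, the number of ground atoms is |H| raised to its arity; summing:
  r: 3^2 = 9;  p: 3;  q: 3^2 = 9
Total ground atoms: 9 + 3 + 9 = 21.

21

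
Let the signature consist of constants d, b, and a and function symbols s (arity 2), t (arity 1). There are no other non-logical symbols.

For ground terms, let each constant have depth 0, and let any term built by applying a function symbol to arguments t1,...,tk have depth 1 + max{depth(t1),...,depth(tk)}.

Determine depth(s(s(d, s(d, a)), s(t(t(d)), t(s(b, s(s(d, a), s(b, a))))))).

6

depth(s(d, a)) = 1 + max(0, 0) = 1
depth(s(d, s(d, a))) = 1 + max(0, 1) = 2
depth(t(d)) = 1 + depth(d) = 1 + 0 = 1
depth(t(t(d))) = 1 + depth(t(d)) = 1 + 1 = 2
depth(s(b, a)) = 1 + max(0, 0) = 1
depth(s(s(d, a), s(b, a))) = 1 + max(1, 1) = 2
depth(s(b, s(s(d, a), s(b, a)))) = 1 + max(0, 2) = 3
depth(t(s(b, s(s(d, a), s(b, a))))) = 1 + depth(s(b, s(s(d, a), s(b, a)))) = 1 + 3 = 4
depth(s(t(t(d)), t(s(b, s(s(d, a), s(b, a)))))) = 1 + max(2, 4) = 5
depth(s(s(d, s(d, a)), s(t(t(d)), t(s(b, s(s(d, a), s(b, a))))))) = 1 + max(2, 5) = 6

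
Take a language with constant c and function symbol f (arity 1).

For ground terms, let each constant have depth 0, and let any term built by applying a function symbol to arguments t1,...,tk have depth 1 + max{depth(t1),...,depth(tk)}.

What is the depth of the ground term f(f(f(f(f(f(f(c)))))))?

depth(f(c)) = 1 + depth(c) = 1 + 0 = 1
depth(f(f(c))) = 1 + depth(f(c)) = 1 + 1 = 2
depth(f(f(f(c)))) = 1 + depth(f(f(c))) = 1 + 2 = 3
depth(f(f(f(f(c))))) = 1 + depth(f(f(f(c)))) = 1 + 3 = 4
depth(f(f(f(f(f(c)))))) = 1 + depth(f(f(f(f(c))))) = 1 + 4 = 5
depth(f(f(f(f(f(f(c))))))) = 1 + depth(f(f(f(f(f(c)))))) = 1 + 5 = 6
depth(f(f(f(f(f(f(f(c)))))))) = 1 + depth(f(f(f(f(f(f(c))))))) = 1 + 6 = 7

7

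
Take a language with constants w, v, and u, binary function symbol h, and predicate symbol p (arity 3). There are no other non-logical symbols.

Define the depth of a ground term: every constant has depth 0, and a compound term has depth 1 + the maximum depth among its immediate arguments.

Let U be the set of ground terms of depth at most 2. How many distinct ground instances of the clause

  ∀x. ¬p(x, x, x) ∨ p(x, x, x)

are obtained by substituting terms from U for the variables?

147

Ground terms of depth ≤ 2:
  Count level by level. With function symbols h/2, the terms of depth ≤ k are the 3 constants together with each function applied to depth-≤(k−1) tuples, so N_k = 3 + N_{k-1}^2.
  N_0 = 3
  N_1 = 3 + 3^2 = 12
  N_2 = 3 + 12^2 = 147
So there are 147 ground terms available for substitution.
The clause has 1 distinct variable (x), which appears in the body. In the free term algebra distinct substitutions yield syntactically distinct ground instances.
Number of ground instances = 147.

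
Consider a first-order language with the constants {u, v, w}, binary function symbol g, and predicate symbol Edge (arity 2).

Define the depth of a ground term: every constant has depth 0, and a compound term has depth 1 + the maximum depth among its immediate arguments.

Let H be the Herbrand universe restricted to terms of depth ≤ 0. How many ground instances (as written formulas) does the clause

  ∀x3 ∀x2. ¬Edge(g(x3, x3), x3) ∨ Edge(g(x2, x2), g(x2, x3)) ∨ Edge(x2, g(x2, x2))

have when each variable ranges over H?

9

Ground terms of depth ≤ 0:
  If N_k denotes the number of depth-≤k ground terms, the 3 constants give N_0 = 3, and each function symbol of arity r contributes N_{k-1}^r new terms at level k: N_k = 3 + N_{k-1}^2.
  N_0 = 3
So there are 3 ground terms available for substitution.
The clause has 2 distinct variables (x3, x2), each appearing in the body. In the free term algebra distinct substitutions yield syntactically distinct ground instances.
Number of ground instances = 3^2 = 9.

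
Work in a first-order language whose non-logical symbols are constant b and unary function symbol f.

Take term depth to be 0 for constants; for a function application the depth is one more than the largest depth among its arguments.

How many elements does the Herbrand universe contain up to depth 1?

Let N_k = |{terms of depth ≤ k}|. Then N_0 = 1 and N_k = 1 + N_{k-1} for k ≥ 1 (one summand per function symbol, arity giving the exponent).
N_0 = 1
N_1 = 1 + 1 = 2
Explicitly: b, f(b).

2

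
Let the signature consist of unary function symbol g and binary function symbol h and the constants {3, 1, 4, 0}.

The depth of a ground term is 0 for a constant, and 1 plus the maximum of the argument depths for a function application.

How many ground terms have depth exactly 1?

Let N_k count ground terms of depth at most k. Each non-constant term of depth ≤ k is some function symbol applied to depth-≤(k−1) arguments, giving N_k = 4 + N_{k-1} + N_{k-1}^2.
N_0 = 4
N_1 = 4 + 4 + 4^2 = 24
Terms of depth exactly 1: N_1 − N_0 = 24 − 4 = 20.

20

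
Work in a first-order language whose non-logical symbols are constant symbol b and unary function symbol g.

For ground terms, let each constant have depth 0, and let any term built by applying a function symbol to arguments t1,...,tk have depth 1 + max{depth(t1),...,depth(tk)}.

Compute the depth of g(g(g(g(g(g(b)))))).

depth(g(b)) = 1 + depth(b) = 1 + 0 = 1
depth(g(g(b))) = 1 + depth(g(b)) = 1 + 1 = 2
depth(g(g(g(b)))) = 1 + depth(g(g(b))) = 1 + 2 = 3
depth(g(g(g(g(b))))) = 1 + depth(g(g(g(b)))) = 1 + 3 = 4
depth(g(g(g(g(g(b)))))) = 1 + depth(g(g(g(g(b))))) = 1 + 4 = 5
depth(g(g(g(g(g(g(b))))))) = 1 + depth(g(g(g(g(g(b)))))) = 1 + 5 = 6

6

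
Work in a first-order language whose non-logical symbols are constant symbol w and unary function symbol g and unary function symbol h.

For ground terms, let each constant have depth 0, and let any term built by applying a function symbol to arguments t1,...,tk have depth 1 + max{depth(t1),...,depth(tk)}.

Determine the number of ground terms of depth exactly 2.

4

If N_k denotes the number of depth-≤k ground terms, the 1 constant gives N_0 = 1, and each function symbol of arity r contributes N_{k-1}^r new terms at level k: N_k = 1 + N_{k-1} + N_{k-1}.
N_0 = 1
N_1 = 1 + 1 + 1 = 3
N_2 = 1 + 3 + 3 = 7
Terms of depth exactly 2: N_2 − N_1 = 7 − 3 = 4.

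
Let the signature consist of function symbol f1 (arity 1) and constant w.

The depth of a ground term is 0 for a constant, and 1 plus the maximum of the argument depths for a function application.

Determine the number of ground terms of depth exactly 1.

1

Count level by level. With function symbols f1/1, the terms of depth ≤ k are the 1 constant together with each function applied to depth-≤(k−1) tuples, so N_k = 1 + N_{k-1}.
N_0 = 1
N_1 = 1 + 1 = 2
Terms of depth exactly 1: N_1 − N_0 = 2 − 1 = 1.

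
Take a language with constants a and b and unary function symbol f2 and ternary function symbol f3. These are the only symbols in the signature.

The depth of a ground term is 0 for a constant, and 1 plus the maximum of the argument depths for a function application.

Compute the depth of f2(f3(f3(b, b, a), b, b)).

3

depth(f3(b, b, a)) = 1 + max(0, 0, 0) = 1
depth(f3(f3(b, b, a), b, b)) = 1 + max(1, 0, 0) = 2
depth(f2(f3(f3(b, b, a), b, b))) = 1 + depth(f3(f3(b, b, a), b, b)) = 1 + 2 = 3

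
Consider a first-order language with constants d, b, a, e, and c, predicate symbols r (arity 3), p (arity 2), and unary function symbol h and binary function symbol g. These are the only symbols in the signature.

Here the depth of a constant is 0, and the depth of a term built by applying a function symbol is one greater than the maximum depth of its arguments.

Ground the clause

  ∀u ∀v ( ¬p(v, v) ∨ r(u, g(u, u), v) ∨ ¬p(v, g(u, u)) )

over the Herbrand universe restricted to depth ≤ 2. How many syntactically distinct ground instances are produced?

Ground terms of depth ≤ 2:
  Let N_k count ground terms of depth at most k. Each non-constant term of depth ≤ k is some function symbol applied to depth-≤(k−1) arguments, giving N_k = 5 + N_{k-1} + N_{k-1}^2.
  N_0 = 5
  N_1 = 5 + 5 + 5^2 = 35
  N_2 = 5 + 35 + 35^2 = 1265
So there are 1265 ground terms available for substitution.
The clause has 2 distinct variables (u, v), each appearing in the body. In the free term algebra distinct substitutions yield syntactically distinct ground instances.
Number of ground instances = 1265^2 = 1600225.

1600225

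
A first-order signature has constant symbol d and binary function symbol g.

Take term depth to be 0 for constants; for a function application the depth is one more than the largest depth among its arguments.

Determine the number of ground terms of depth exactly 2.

Write N_k for the number of ground terms of depth ≤ k. A term of depth ≤ k is either a constant or a function symbol applied to arguments of depth ≤ k−1, so N_k = 1 + N_{k-1}^2.
N_0 = 1
N_1 = 1 + 1^2 = 2
N_2 = 1 + 2^2 = 5
Terms of depth exactly 2: N_2 − N_1 = 5 − 2 = 3.

3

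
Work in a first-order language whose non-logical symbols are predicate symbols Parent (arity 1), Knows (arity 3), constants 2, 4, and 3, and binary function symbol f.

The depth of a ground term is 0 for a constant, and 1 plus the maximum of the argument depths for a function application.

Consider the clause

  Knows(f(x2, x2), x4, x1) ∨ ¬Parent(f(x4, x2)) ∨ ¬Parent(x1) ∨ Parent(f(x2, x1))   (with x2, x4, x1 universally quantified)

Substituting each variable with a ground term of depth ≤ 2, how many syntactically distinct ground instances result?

Ground terms of depth ≤ 2:
  Write N_k for the number of ground terms of depth ≤ k. A term of depth ≤ k is either a constant or a function symbol applied to arguments of depth ≤ k−1, so N_k = 3 + N_{k-1}^2.
  N_0 = 3
  N_1 = 3 + 3^2 = 12
  N_2 = 3 + 12^2 = 147
So there are 147 ground terms available for substitution.
Each of x2, x4, x1 ranges independently over the available ground terms, and distinct assignments produce distinct instances.
Number of ground instances = 147^3 = 3176523.

3176523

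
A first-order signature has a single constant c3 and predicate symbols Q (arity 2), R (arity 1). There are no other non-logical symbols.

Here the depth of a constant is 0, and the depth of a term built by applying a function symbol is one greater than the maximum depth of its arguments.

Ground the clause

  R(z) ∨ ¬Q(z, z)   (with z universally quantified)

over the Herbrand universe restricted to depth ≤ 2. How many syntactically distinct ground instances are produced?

1

Ground terms of depth ≤ 2:
  With no function symbols every ground term is a constant, so there is exactly 1 ground term at every depth bound.
  N_0 = 1
  N_1 = 1
  N_2 = 1
  Explicitly: c3.
So there is exactly 1 ground term available for substitution.
There is 1 variable to instantiate (z),  occurring in at least one literal, so different choices give different ground instances.
Number of ground instances = 1.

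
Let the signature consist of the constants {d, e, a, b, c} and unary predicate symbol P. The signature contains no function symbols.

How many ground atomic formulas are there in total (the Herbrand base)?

With no function symbols, the Herbrand universe is just the 5 constants.
Ground atoms per predicate: P: 5.
Herbrand base size = 5 = 5.

5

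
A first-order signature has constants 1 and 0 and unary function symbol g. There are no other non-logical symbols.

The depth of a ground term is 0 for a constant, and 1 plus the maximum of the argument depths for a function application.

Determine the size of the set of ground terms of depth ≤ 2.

6

Let N_k = |{terms of depth ≤ k}|. Then N_0 = 2 and N_k = 2 + N_{k-1} for k ≥ 1 (one summand per function symbol, arity giving the exponent).
N_0 = 2
N_1 = 2 + 2 = 4
N_2 = 2 + 4 = 6
Explicitly: 1, 0, g(1), g(0), g(g(1)), g(g(0)).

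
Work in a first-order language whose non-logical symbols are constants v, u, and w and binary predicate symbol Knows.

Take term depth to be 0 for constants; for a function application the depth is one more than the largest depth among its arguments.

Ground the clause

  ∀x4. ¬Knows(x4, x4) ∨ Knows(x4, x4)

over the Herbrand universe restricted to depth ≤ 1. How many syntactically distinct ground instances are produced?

3

Ground terms of depth ≤ 1:
  With no function symbols every ground term is a constant, so there are exactly 3 ground terms at every depth bound.
  N_0 = 3
  N_1 = 3
  Explicitly: v, u, w.
So there are 3 ground terms available for substitution.
There is 1 variable to instantiate (x4),  occurring in at least one literal, so different choices give different ground instances.
Number of ground instances = 3.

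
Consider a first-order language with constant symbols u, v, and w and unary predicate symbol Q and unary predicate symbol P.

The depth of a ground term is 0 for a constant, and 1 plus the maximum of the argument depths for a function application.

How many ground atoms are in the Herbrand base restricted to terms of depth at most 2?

6

First count ground terms of depth ≤ 2.
With no function symbols every ground term is a constant, so there are exactly 3 ground terms at every depth bound.
N_0 = 3
N_1 = 3
N_2 = 3
So |H| = 3.
Ground atoms are formed by filling each argument slot of a predicate with a term from H, so an r-ary predicate gives |H|^r atoms:
  Q: 3;  P: 3
Total ground atoms: 3 + 3 = 6.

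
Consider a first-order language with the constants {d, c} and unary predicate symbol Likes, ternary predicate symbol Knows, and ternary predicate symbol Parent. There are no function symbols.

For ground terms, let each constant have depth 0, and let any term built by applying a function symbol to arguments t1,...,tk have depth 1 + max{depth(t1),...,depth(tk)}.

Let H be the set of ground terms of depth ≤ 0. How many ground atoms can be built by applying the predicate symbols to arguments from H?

18

First count ground terms of depth ≤ 0.
With no function symbols every ground term is a constant, so there are exactly 2 ground terms at every depth bound.
N_0 = 2
So |H| = 2.
Ground atoms are formed by filling each argument slot of a predicate with a term from H, so an r-ary predicate gives |H|^r atoms:
  Likes: 2;  Knows: 2^3 = 8;  Parent: 2^3 = 8
Total ground atoms: 2 + 8 + 8 = 18.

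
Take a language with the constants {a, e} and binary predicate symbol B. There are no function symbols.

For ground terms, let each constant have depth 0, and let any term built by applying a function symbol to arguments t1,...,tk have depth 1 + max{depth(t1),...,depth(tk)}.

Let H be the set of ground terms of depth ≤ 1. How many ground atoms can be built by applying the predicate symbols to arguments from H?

First count ground terms of depth ≤ 1.
With no function symbols every ground term is a constant, so there are exactly 2 ground terms at every depth bound.
N_0 = 2
N_1 = 2
Explicitly: a, e.
So |H| = 2.
Each predicate of arity r yields |H|^r ground atoms (one per choice of an r-tuple from H):
  B: 2^2 = 4
Total ground atoms: 4.

4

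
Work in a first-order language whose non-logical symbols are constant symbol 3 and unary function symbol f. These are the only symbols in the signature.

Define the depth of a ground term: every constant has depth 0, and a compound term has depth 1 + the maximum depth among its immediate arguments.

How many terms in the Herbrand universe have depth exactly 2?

1

Let N_k count ground terms of depth at most k. Each non-constant term of depth ≤ k is some function symbol applied to depth-≤(k−1) arguments, giving N_k = 1 + N_{k-1}.
N_0 = 1
N_1 = 1 + 1 = 2
N_2 = 1 + 2 = 3
Terms of depth exactly 2: N_2 − N_1 = 3 − 2 = 1.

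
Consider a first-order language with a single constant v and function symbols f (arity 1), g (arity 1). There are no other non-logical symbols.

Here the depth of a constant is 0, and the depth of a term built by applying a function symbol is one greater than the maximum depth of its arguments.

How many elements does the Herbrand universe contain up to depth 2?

Let N_k count ground terms of depth at most k. Each non-constant term of depth ≤ k is some function symbol applied to depth-≤(k−1) arguments, giving N_k = 1 + N_{k-1} + N_{k-1}.
N_0 = 1
N_1 = 1 + 1 + 1 = 3
N_2 = 1 + 3 + 3 = 7
Explicitly: v, f(v), f(f(v)), f(g(v)), g(v), g(f(v)), g(g(v)).

7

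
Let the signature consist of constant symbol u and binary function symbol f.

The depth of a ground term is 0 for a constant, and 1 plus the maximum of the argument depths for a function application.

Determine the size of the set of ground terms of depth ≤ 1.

Let N_k count ground terms of depth at most k. Each non-constant term of depth ≤ k is some function symbol applied to depth-≤(k−1) arguments, giving N_k = 1 + N_{k-1}^2.
N_0 = 1
N_1 = 1 + 1^2 = 2

2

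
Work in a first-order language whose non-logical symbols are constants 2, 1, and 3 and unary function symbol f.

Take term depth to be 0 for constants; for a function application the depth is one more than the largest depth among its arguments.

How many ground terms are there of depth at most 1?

Write N_k for the number of ground terms of depth ≤ k. A term of depth ≤ k is either a constant or a function symbol applied to arguments of depth ≤ k−1, so N_k = 3 + N_{k-1}.
N_0 = 3
N_1 = 3 + 3 = 6

6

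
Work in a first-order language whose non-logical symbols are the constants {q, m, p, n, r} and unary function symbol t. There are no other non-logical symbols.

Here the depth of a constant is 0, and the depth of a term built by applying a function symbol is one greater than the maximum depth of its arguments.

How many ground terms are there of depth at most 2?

15

Let N_k = |{terms of depth ≤ k}|. Then N_0 = 5 and N_k = 5 + N_{k-1} for k ≥ 1 (one summand per function symbol, arity giving the exponent).
N_0 = 5
N_1 = 5 + 5 = 10
N_2 = 5 + 10 = 15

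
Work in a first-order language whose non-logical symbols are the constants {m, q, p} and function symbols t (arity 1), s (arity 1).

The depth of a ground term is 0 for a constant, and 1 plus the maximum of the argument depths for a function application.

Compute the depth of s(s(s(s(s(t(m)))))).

6

depth(t(m)) = 1 + depth(m) = 1 + 0 = 1
depth(s(t(m))) = 1 + depth(t(m)) = 1 + 1 = 2
depth(s(s(t(m)))) = 1 + depth(s(t(m))) = 1 + 2 = 3
depth(s(s(s(t(m))))) = 1 + depth(s(s(t(m)))) = 1 + 3 = 4
depth(s(s(s(s(t(m)))))) = 1 + depth(s(s(s(t(m))))) = 1 + 4 = 5
depth(s(s(s(s(s(t(m))))))) = 1 + depth(s(s(s(s(t(m)))))) = 1 + 5 = 6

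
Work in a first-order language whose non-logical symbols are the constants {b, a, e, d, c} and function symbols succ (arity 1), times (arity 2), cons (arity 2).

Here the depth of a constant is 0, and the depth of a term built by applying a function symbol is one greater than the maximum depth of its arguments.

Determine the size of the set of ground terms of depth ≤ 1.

60

Let N_k = |{terms of depth ≤ k}|. Then N_0 = 5 and N_k = 5 + N_{k-1} + N_{k-1}^2 + N_{k-1}^2 for k ≥ 1 (one summand per function symbol, arity giving the exponent).
N_0 = 5
N_1 = 5 + 5 + 5^2 + 5^2 = 60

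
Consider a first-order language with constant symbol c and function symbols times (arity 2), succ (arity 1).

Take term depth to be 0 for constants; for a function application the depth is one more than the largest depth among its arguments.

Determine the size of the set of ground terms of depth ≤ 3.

If N_k denotes the number of depth-≤k ground terms, the 1 constant gives N_0 = 1, and each function symbol of arity r contributes N_{k-1}^r new terms at level k: N_k = 1 + N_{k-1}^2 + N_{k-1}.
N_0 = 1
N_1 = 1 + 1^2 + 1 = 3
N_2 = 1 + 3^2 + 3 = 13
N_3 = 1 + 13^2 + 13 = 183

183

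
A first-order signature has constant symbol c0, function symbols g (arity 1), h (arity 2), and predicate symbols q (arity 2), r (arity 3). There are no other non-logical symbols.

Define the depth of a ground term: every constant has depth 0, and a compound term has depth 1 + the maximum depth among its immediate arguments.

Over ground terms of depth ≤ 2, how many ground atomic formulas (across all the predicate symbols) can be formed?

First count ground terms of depth ≤ 2.
If N_k denotes the number of depth-≤k ground terms, the 1 constant gives N_0 = 1, and each function symbol of arity r contributes N_{k-1}^r new terms at level k: N_k = 1 + N_{k-1} + N_{k-1}^2.
N_0 = 1
N_1 = 1 + 1 + 1^2 = 3
N_2 = 1 + 3 + 3^2 = 13
So |H| = 13.
Each predicate of arity r yields |H|^r ground atoms (one per choice of an r-tuple from H):
  q: 13^2 = 169;  r: 13^3 = 2197
Total ground atoms: 169 + 2197 = 2366.

2366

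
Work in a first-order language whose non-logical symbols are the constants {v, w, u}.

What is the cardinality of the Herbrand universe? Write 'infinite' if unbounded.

3

There are no function symbols, so every ground term is one of the 3 constants.
The Herbrand universe is {v, w, u}, which is finite with 3 elements.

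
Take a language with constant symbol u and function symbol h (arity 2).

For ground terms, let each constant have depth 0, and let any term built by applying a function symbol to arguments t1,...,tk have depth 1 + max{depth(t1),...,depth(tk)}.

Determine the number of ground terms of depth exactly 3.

Write N_k for the number of ground terms of depth ≤ k. A term of depth ≤ k is either a constant or a function symbol applied to arguments of depth ≤ k−1, so N_k = 1 + N_{k-1}^2.
N_0 = 1
N_1 = 1 + 1^2 = 2
N_2 = 1 + 2^2 = 5
N_3 = 1 + 5^2 = 26
Terms of depth exactly 3: N_3 − N_2 = 26 − 5 = 21.

21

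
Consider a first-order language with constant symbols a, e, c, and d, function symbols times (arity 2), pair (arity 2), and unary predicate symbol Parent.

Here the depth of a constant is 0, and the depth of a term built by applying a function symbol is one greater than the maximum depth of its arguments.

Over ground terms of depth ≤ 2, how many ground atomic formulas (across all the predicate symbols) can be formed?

First count ground terms of depth ≤ 2.
If N_k denotes the number of depth-≤k ground terms, the 4 constants give N_0 = 4, and each function symbol of arity r contributes N_{k-1}^r new terms at level k: N_k = 4 + N_{k-1}^2 + N_{k-1}^2.
N_0 = 4
N_1 = 4 + 4^2 + 4^2 = 36
N_2 = 4 + 36^2 + 36^2 = 2596
So |H| = 2596.
Each predicate of arity r yields |H|^r ground atoms (one per choice of an r-tuple from H):
  Parent: 2596
Total ground atoms: 2596.

2596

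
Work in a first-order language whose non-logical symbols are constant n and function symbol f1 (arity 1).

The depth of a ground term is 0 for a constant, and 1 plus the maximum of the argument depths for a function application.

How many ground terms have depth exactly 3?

1

If N_k denotes the number of depth-≤k ground terms, the 1 constant gives N_0 = 1, and each function symbol of arity r contributes N_{k-1}^r new terms at level k: N_k = 1 + N_{k-1}.
N_0 = 1
N_1 = 1 + 1 = 2
N_2 = 1 + 2 = 3
N_3 = 1 + 3 = 4
Terms of depth exactly 3: N_3 − N_2 = 4 − 3 = 1.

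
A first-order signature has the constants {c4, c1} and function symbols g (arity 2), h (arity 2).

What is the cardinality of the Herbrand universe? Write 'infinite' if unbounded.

The signature has at least one function symbol (g, arity 2) and at least one constant (c4).
Iterating g gives infinitely many distinct ground terms: c4, g(c4, c4), g(g(c4, c4), g(c4, c4)), ...
So the Herbrand universe is infinite.

infinite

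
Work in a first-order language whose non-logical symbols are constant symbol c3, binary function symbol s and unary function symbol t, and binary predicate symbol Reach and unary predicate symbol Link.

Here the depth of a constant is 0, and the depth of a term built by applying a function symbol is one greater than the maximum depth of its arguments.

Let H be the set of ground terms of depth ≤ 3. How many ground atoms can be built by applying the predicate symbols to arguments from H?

First count ground terms of depth ≤ 3.
Write N_k for the number of ground terms of depth ≤ k. A term of depth ≤ k is either a constant or a function symbol applied to arguments of depth ≤ k−1, so N_k = 1 + N_{k-1}^2 + N_{k-1}.
N_0 = 1
N_1 = 1 + 1^2 + 1 = 3
N_2 = 1 + 3^2 + 3 = 13
N_3 = 1 + 13^2 + 13 = 183
So |H| = 183.
Ground atoms are formed by filling each argument slot of a predicate with a term from H, so an r-ary predicate gives |H|^r atoms:
  Reach: 183^2 = 33489;  Link: 183
Total ground atoms: 33489 + 183 = 33672.

33672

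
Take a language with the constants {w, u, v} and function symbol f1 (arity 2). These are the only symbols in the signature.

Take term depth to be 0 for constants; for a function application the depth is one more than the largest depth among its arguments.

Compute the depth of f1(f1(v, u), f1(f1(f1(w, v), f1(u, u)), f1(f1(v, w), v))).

4

depth(f1(v, u)) = 1 + max(0, 0) = 1
depth(f1(w, v)) = 1 + max(0, 0) = 1
depth(f1(u, u)) = 1 + max(0, 0) = 1
depth(f1(f1(w, v), f1(u, u))) = 1 + max(1, 1) = 2
depth(f1(v, w)) = 1 + max(0, 0) = 1
depth(f1(f1(v, w), v)) = 1 + max(1, 0) = 2
depth(f1(f1(f1(w, v), f1(u, u)), f1(f1(v, w), v))) = 1 + max(2, 2) = 3
depth(f1(f1(v, u), f1(f1(f1(w, v), f1(u, u)), f1(f1(v, w), v)))) = 1 + max(1, 3) = 4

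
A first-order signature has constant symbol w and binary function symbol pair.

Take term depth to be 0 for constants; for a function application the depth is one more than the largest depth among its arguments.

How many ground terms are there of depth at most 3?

26

Let N_k = |{terms of depth ≤ k}|. Then N_0 = 1 and N_k = 1 + N_{k-1}^2 for k ≥ 1 (one summand per function symbol, arity giving the exponent).
N_0 = 1
N_1 = 1 + 1^2 = 2
N_2 = 1 + 2^2 = 5
N_3 = 1 + 5^2 = 26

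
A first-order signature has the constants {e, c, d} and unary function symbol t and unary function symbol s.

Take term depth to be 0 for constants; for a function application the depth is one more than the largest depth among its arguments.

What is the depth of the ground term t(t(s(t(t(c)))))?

depth(t(c)) = 1 + depth(c) = 1 + 0 = 1
depth(t(t(c))) = 1 + depth(t(c)) = 1 + 1 = 2
depth(s(t(t(c)))) = 1 + depth(t(t(c))) = 1 + 2 = 3
depth(t(s(t(t(c))))) = 1 + depth(s(t(t(c)))) = 1 + 3 = 4
depth(t(t(s(t(t(c)))))) = 1 + depth(t(s(t(t(c))))) = 1 + 4 = 5

5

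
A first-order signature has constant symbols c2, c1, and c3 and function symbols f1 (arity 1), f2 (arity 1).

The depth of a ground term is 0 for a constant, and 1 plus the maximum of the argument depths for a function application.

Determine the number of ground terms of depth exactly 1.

Write N_k for the number of ground terms of depth ≤ k. A term of depth ≤ k is either a constant or a function symbol applied to arguments of depth ≤ k−1, so N_k = 3 + N_{k-1} + N_{k-1}.
N_0 = 3
N_1 = 3 + 3 + 3 = 9
Terms of depth exactly 1: N_1 − N_0 = 9 − 3 = 6.

6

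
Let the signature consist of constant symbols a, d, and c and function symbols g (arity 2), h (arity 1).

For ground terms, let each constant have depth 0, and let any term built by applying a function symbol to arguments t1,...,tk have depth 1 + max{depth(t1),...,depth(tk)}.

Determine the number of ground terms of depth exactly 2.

Let N_k count ground terms of depth at most k. Each non-constant term of depth ≤ k is some function symbol applied to depth-≤(k−1) arguments, giving N_k = 3 + N_{k-1}^2 + N_{k-1}.
N_0 = 3
N_1 = 3 + 3^2 + 3 = 15
N_2 = 3 + 15^2 + 15 = 243
Terms of depth exactly 2: N_2 − N_1 = 243 − 15 = 228.

228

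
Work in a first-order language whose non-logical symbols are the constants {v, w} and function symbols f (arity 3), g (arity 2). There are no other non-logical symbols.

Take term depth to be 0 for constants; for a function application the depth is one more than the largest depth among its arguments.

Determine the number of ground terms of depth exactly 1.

12

Let N_k = |{terms of depth ≤ k}|. Then N_0 = 2 and N_k = 2 + N_{k-1}^3 + N_{k-1}^2 for k ≥ 1 (one summand per function symbol, arity giving the exponent).
N_0 = 2
N_1 = 2 + 2^3 + 2^2 = 14
Terms of depth exactly 1: N_1 − N_0 = 14 − 2 = 12.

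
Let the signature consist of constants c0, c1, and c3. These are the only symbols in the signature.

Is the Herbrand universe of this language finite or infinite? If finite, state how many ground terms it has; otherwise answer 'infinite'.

There are no function symbols, so every ground term is one of the 3 constants.
The Herbrand universe is {c0, c1, c3}, which is finite with 3 elements.

3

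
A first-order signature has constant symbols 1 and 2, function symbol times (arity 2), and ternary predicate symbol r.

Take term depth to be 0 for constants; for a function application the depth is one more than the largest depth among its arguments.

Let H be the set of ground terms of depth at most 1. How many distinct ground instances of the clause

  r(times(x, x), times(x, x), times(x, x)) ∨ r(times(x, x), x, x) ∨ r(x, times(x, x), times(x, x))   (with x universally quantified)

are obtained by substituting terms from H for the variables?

6

Ground terms of depth ≤ 1:
  Count level by level. With function symbols times/2, the terms of depth ≤ k are the 2 constants together with each function applied to depth-≤(k−1) tuples, so N_k = 2 + N_{k-1}^2.
  N_0 = 2
  N_1 = 2 + 2^2 = 6
  Explicitly: 1, 2, times(1, 1), times(1, 2), times(2, 1), times(2, 2).
So there are 6 ground terms available for substitution.
The clause has 1 distinct variable (x), which appears in the body. In the free term algebra distinct substitutions yield syntactically distinct ground instances.
Number of ground instances = 6.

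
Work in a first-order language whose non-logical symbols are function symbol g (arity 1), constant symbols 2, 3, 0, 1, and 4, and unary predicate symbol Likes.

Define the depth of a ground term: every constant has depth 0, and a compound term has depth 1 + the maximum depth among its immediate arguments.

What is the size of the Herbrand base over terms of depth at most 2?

First count ground terms of depth ≤ 2.
Let N_k count ground terms of depth at most k. Each non-constant term of depth ≤ k is some function symbol applied to depth-≤(k−1) arguments, giving N_k = 5 + N_{k-1}.
N_0 = 5
N_1 = 5 + 5 = 10
N_2 = 5 + 10 = 15
So |H| = 15.
Each predicate of arity r yields |H|^r ground atoms (one per choice of an r-tuple from H):
  Likes: 15
Total ground atoms: 15.

15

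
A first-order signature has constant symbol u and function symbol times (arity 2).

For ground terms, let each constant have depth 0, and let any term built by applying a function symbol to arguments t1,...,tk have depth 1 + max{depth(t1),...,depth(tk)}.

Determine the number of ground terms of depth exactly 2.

Let N_k count ground terms of depth at most k. Each non-constant term of depth ≤ k is some function symbol applied to depth-≤(k−1) arguments, giving N_k = 1 + N_{k-1}^2.
N_0 = 1
N_1 = 1 + 1^2 = 2
N_2 = 1 + 2^2 = 5
Terms of depth exactly 2: N_2 − N_1 = 5 − 2 = 3.

3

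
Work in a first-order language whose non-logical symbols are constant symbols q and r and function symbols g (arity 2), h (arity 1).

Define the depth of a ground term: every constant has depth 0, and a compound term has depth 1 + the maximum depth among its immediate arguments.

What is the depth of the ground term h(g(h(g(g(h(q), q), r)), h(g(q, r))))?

6

depth(h(q)) = 1 + depth(q) = 1 + 0 = 1
depth(g(h(q), q)) = 1 + max(1, 0) = 2
depth(g(g(h(q), q), r)) = 1 + max(2, 0) = 3
depth(h(g(g(h(q), q), r))) = 1 + depth(g(g(h(q), q), r)) = 1 + 3 = 4
depth(g(q, r)) = 1 + max(0, 0) = 1
depth(h(g(q, r))) = 1 + depth(g(q, r)) = 1 + 1 = 2
depth(g(h(g(g(h(q), q), r)), h(g(q, r)))) = 1 + max(4, 2) = 5
depth(h(g(h(g(g(h(q), q), r)), h(g(q, r))))) = 1 + depth(g(h(g(g(h(q), q), r)), h(g(q, r)))) = 1 + 5 = 6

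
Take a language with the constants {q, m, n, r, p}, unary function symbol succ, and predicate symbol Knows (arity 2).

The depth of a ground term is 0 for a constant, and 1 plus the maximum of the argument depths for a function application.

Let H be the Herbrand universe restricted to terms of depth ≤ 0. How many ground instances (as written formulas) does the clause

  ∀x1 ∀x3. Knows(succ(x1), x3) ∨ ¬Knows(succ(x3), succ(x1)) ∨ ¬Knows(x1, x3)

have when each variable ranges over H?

25

Ground terms of depth ≤ 0:
  If N_k denotes the number of depth-≤k ground terms, the 5 constants give N_0 = 5, and each function symbol of arity r contributes N_{k-1}^r new terms at level k: N_k = 5 + N_{k-1}.
  N_0 = 5
  Explicitly: q, m, n, r, p.
So there are 5 ground terms available for substitution.
Each of x1, x3 ranges independently over the available ground terms, and distinct assignments produce distinct instances.
Number of ground instances = 5^2 = 25.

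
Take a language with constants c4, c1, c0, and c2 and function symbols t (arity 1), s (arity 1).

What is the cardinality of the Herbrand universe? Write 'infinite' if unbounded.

The signature has at least one function symbol (t, arity 1) and at least one constant (c4).
Iterating t gives infinitely many distinct ground terms: c4, t(c4), t(t(c4)), ...
So the Herbrand universe is infinite.

infinite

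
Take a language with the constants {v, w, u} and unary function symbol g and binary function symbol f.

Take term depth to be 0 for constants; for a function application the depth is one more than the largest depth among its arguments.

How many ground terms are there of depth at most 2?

Let N_k = |{terms of depth ≤ k}|. Then N_0 = 3 and N_k = 3 + N_{k-1} + N_{k-1}^2 for k ≥ 1 (one summand per function symbol, arity giving the exponent).
N_0 = 3
N_1 = 3 + 3 + 3^2 = 15
N_2 = 3 + 15 + 15^2 = 243

243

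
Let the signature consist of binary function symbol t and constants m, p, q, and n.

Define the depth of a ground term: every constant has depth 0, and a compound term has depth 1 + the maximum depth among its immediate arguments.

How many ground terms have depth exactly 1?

Write N_k for the number of ground terms of depth ≤ k. A term of depth ≤ k is either a constant or a function symbol applied to arguments of depth ≤ k−1, so N_k = 4 + N_{k-1}^2.
N_0 = 4
N_1 = 4 + 4^2 = 20
Terms of depth exactly 1: N_1 − N_0 = 20 − 4 = 16.

16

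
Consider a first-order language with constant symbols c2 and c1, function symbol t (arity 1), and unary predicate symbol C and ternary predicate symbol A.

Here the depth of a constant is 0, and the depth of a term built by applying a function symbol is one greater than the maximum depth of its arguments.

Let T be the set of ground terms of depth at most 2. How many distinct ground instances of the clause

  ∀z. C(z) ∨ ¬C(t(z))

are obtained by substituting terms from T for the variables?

6

Ground terms of depth ≤ 2:
  Let N_k = |{terms of depth ≤ k}|. Then N_0 = 2 and N_k = 2 + N_{k-1} for k ≥ 1 (one summand per function symbol, arity giving the exponent).
  N_0 = 2
  N_1 = 2 + 2 = 4
  N_2 = 2 + 4 = 6
  Explicitly: c2, c1, t(c2), t(c1), t(t(c2)), t(t(c1)).
So there are 6 ground terms available for substitution.
The body mentions the single quantified variable z; since ground terms form a free algebra, no two substitutions collapse to the same formula.
Number of ground instances = 6.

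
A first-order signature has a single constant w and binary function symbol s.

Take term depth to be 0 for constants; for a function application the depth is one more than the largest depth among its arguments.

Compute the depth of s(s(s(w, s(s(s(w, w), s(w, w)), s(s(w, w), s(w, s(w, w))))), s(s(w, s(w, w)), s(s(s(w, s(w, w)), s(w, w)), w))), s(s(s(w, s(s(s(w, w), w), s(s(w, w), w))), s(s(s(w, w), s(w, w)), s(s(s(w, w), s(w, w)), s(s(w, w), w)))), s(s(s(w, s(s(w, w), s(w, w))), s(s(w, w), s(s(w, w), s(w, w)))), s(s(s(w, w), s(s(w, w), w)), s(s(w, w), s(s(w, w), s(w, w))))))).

depth(s(w, w)) = 1 + max(0, 0) = 1
depth(s(s(w, w), s(w, w))) = 1 + max(1, 1) = 2
depth(s(w, s(w, w))) = 1 + max(0, 1) = 2
depth(s(s(w, w), s(w, s(w, w)))) = 1 + max(1, 2) = 3
depth(s(s(s(w, w), s(w, w)), s(s(w, w), s(w, s(w, w))))) = 1 + max(2, 3) = 4
depth(s(w, s(s(s(w, w), s(w, w)), s(s(w, w), s(w, s(w, w)))))) = 1 + max(0, 4) = 5
depth(s(s(w, s(w, w)), s(w, w))) = 1 + max(2, 1) = 3
depth(s(s(s(w, s(w, w)), s(w, w)), w)) = 1 + max(3, 0) = 4
depth(s(s(w, s(w, w)), s(s(s(w, s(w, w)), s(w, w)), w))) = 1 + max(2, 4) = 5
depth(s(s(w, s(s(s(w, w), s(w, w)), s(s(w, w), s(w, s(w, w))))), s(s(w, s(w, w)), s(s(s(w, s(w, w)), s(w, w)), w)))) = 1 + max(5, 5) = 6
depth(s(s(w, w), w)) = 1 + max(1, 0) = 2
depth(s(s(s(w, w), w), s(s(w, w), w))) = 1 + max(2, 2) = 3
depth(s(w, s(s(s(w, w), w), s(s(w, w), w)))) = 1 + max(0, 3) = 4
depth(s(s(s(w, w), s(w, w)), s(s(w, w), w))) = 1 + max(2, 2) = 3
depth(s(s(s(w, w), s(w, w)), s(s(s(w, w), s(w, w)), s(s(w, w), w)))) = 1 + max(2, 3) = 4
depth(s(s(w, s(s(s(w, w), w), s(s(w, w), w))), s(s(s(w, w), s(w, w)), s(s(s(w, w), s(w, w)), s(s(w, w), w))))) = 1 + max(4, 4) = 5
depth(s(w, s(s(w, w), s(w, w)))) = 1 + max(0, 2) = 3
depth(s(s(w, w), s(s(w, w), s(w, w)))) = 1 + max(1, 2) = 3
depth(s(s(w, s(s(w, w), s(w, w))), s(s(w, w), s(s(w, w), s(w, w))))) = 1 + max(3, 3) = 4
depth(s(s(w, w), s(s(w, w), w))) = 1 + max(1, 2) = 3
depth(s(s(s(w, w), s(s(w, w), w)), s(s(w, w), s(s(w, w), s(w, w))))) = 1 + max(3, 3) = 4
depth(s(s(s(w, s(s(w, w), s(w, w))), s(s(w, w), s(s(w, w), s(w, w)))), s(s(s(w, w), s(s(w, w), w)), s(s(w, w), s(s(w, w), s(w, w)))))) = 1 + max(4, 4) = 5
depth(s(s(s(w, s(s(s(w, w), w), s(s(w, w), w))), s(s(s(w, w), s(w, w)), s(s(s(w, w), s(w, w)), s(s(w, w), w)))), s(s(s(w, s(s(w, w), s(w, w))), s(s(w, w), s(s(w, w), s(w, w)))), s(s(s(w, w), s(s(w, w), w)), s(s(w, w), s(s(w, w), s(w, w))))))) = 1 + max(5, 5) = 6
depth(s(s(s(w, s(s(s(w, w), s(w, w)), s(s(w, w), s(w, s(w, w))))), s(s(w, s(w, w)), s(s(s(w, s(w, w)), s(w, w)), w))), s(s(s(w, s(s(s(w, w), w), s(s(w, w), w))), s(s(s(w, w), s(w, w)), s(s(s(w, w), s(w, w)), s(s(w, w), w)))), s(s(s(w, s(s(w, w), s(w, w))), s(s(w, w), s(s(w, w), s(w, w)))), s(s(s(w, w), s(s(w, w), w)), s(s(w, w), s(s(w, w), s(w, w)))))))) = 1 + max(6, 6) = 7

7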